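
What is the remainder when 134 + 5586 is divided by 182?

5586 − 30·182 = 126, so 5586 ≡ 126 (mod 182).
(134 + 126) mod 182 = 78.

78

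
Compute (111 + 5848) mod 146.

119

5848 mod 146 = 8 (since 40·146 = 5840).
(111 + 8) mod 146 = 119.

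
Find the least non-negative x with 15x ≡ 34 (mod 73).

12

The inverse of 15 mod 73 is 39 (since 15·39 = 585 ≡ 1).
So x ≡ 39·34 = 1326 ≡ 12 (mod 73).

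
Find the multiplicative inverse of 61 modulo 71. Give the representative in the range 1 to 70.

7

71 = 1·61 + 10
61 = 6·10 + 1
10 = 10·1 + 0
Back-substituting gives 61·7 ≡ 1 (mod 71).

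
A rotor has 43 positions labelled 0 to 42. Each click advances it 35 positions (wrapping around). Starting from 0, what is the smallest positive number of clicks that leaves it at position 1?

16

43 = 1·35 + 8
35 = 4·8 + 3
8 = 2·3 + 2
3 = 1·2 + 1
2 = 2·1 + 0
Back-substituting gives 35·16 ≡ 1 (mod 43).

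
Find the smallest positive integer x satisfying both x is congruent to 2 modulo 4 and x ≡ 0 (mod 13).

Since 13·1 ≡ 1 (mod 4), take x = 0 + 13·((2−0)·1 mod 4) = 0 + 13·2 = 26.
Check: 26 mod 4 = 2, 26 mod 13 = 0.

26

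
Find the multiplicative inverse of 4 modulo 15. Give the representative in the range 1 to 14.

4

4·4 = 16 = 1·15 + 1, so 4⁻¹ ≡ 4 (mod 15).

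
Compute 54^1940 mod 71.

1

Successive squares of 54 mod 71: 54^1≡54, 54^2≡5, 54^4≡25, 54^8≡57, 54^16≡54, 54^32≡5, 54^64≡25, 54^128≡57, 54^256≡54, 54^512≡5, 54^1024≡25.
Since 1940 = 4 + 16 + 128 + 256 + 512 + 1024 in binary, 54^1940 ≡ 25·54·57·54·5·25 ≡ 1 (mod 71).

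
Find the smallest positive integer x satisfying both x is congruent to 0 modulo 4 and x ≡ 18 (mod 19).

x ≡ 0 (mod 4) gives x ∈ {0, 4, 8, 12, 16, 20, 24, 28, …}.
The first of these with x mod 19 = 18 is 56.

56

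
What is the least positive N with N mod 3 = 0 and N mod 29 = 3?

3

Since 29·2 ≡ 1 (mod 3), take x = 3 + 29·((0−3)·2 mod 3) = 3 + 29·0 = 3.
Check: 3 mod 3 = 0, 3 mod 29 = 3.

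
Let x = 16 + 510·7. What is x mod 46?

510·7 = 3570.
Dividing 3570 by 46 gives quotient 77 and remainder 28.
(16 + 28) mod 46 = 44.

44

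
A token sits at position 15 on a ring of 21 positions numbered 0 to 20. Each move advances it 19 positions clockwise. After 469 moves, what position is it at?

469·19 = 8911.
8911 − 424·21 = 7, so 8911 ≡ 7 (mod 21).
(15 + 7) mod 21 = 1.

1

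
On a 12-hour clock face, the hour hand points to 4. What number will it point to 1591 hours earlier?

1591 = 132·12 + 7, so 1591 mod 12 = 7.
4 − 7 → 9 on a 12-hour dial.

9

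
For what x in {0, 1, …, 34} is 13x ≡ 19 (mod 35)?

The inverse of 13 mod 35 is 27 (since 13·27 = 351 ≡ 1).
Multiplying both sides by 27: x ≡ 27·19 = 513 ≡ 23 (mod 35).

23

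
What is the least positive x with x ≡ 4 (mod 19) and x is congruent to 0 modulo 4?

4

x ≡ 0 (mod 4) gives x ∈ {0, 4}.
The first of these with x mod 19 = 4 is 4.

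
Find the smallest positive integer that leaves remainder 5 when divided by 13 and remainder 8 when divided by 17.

x ≡ 5 (mod 13) gives x ∈ {5, 18, 31, 44, 57, 70, 83, 96, …}.
The first of these with x mod 17 = 8 is 161.

161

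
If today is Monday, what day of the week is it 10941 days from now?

Monday

10941 = 1563·7 + 0, so 10941 mod 7 = 0.
Monday + 0 days → Monday.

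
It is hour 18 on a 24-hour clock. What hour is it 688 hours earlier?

2

688 − 28·24 = 16, so 688 ≡ 16 (mod 24).
(18 − 16) mod 24 = 2.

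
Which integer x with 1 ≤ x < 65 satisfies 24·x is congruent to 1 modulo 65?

19

65 = 2·24 + 17
24 = 1·17 + 7
17 = 2·7 + 3
7 = 2·3 + 1
3 = 3·1 + 0
Back-substituting gives 24·19 ≡ 1 (mod 65).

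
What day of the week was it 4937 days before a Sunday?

Friday

4937 − 705·7 = 2, so 4937 ≡ 2 (mod 7).
Sunday − 2 days → Friday.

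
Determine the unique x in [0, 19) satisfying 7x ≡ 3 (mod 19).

7⁻¹ ≡ 11 (mod 19) because 7·11 = 77 = 4·19 + 1.
So x ≡ 11·3 = 33 ≡ 14 (mod 19).

14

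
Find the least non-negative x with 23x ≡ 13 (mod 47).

21

The inverse of 23 mod 47 is 45 (since 23·45 = 1035 ≡ 1).
So x ≡ 45·13 = 585 ≡ 21 (mod 47).
Check: 23·21 = 483 = 10·47 + 13.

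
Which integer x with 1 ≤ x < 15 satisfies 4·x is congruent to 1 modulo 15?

4

15 = 3·4 + 3
4 = 1·3 + 1
3 = 3·1 + 0
Back-substituting gives 4·4 ≡ 1 (mod 15).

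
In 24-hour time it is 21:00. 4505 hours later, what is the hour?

Dividing 4505 by 24 gives quotient 187 and remainder 17.
(21 + 17) mod 24 = 14.

14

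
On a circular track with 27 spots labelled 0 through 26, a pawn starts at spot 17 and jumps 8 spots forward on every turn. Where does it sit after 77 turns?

77·8 = 616.
616 mod 27 = 22 (since 22·27 = 594).
(17 + 22) mod 27 = 12.

12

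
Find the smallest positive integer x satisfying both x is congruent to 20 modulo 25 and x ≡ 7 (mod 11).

x ≡ 7 (mod 11) gives x ∈ {7, 18, 29, 40, 51, 62, 73, 84, …}.
The first of these with x mod 25 = 20 is 95.

95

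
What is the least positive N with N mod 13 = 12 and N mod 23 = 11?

x ≡ 12 (mod 13) gives x ∈ {12, 25, 38, 51, 64, 77, 90, 103}.
The first of these with x mod 23 = 11 is 103.

103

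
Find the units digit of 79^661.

The units digit of 79^n cycles with period 2: 9, 1, …
661 mod 2 = 1, so the last digit matches 9^1 = 9.

9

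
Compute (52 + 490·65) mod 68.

10

490·65 = 31850.
31850 − 468·68 = 26, so 31850 ≡ 26 (mod 68).
(52 + 26) mod 68 = 10.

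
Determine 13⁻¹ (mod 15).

13·7 = 91 = 6·15 + 1, so 13⁻¹ ≡ 7 (mod 15).

7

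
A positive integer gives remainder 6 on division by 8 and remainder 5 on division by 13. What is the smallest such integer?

70

x ≡ 6 (mod 8) gives x ∈ {6, 14, 22, 30, 38, 46, 54, 62, …}.
The first of these with x mod 13 = 5 is 70.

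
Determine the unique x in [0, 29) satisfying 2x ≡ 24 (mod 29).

The inverse of 2 mod 29 is 15 (since 2·15 = 30 ≡ 1).
So x ≡ 15·24 = 360 ≡ 12 (mod 29).

12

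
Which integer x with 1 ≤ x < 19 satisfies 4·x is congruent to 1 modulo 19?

5

19 = 4·4 + 3
4 = 1·3 + 1
3 = 3·1 + 0
Back-substituting gives 4·5 ≡ 1 (mod 19).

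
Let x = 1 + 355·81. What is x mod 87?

46

355·81 = 28755.
28755 = 330·87 + 45, so 28755 mod 87 = 45.
(1 + 45) mod 87 = 46.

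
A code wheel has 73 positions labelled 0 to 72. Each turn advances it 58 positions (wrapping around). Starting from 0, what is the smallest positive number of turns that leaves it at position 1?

34

58·34 = 1972 = 27·73 + 1, so 58⁻¹ ≡ 34 (mod 73).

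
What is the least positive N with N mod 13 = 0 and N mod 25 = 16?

Since 25·12 ≡ 1 (mod 13), take x = 16 + 25·((0−16)·12 mod 13) = 16 + 25·3 = 91.
Check: 91 mod 13 = 0, 91 mod 25 = 16.

91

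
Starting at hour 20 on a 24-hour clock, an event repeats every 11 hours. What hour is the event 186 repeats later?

186·11 = 2046.
Dividing 2046 by 24 gives quotient 85 and remainder 6.
(20 + 6) mod 24 = 2.

2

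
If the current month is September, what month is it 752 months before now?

752 − 62·12 = 8, so 752 ≡ 8 (mod 12).
September − 8 months → January.

January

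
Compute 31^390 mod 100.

Successive squares of 31 mod 100: 31^1≡31, 31^2≡61, 31^4≡21, 31^8≡41, 31^16≡81, 31^32≡61, 31^64≡21, 31^128≡41, 31^256≡81.
Since 390 = 2 + 4 + 128 + 256 in binary, 31^390 ≡ 61·21·41·81 ≡ 1 (mod 100).

1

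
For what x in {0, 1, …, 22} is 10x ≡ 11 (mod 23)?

8

The inverse of 10 mod 23 is 7 (since 10·7 = 70 ≡ 1).
So x ≡ 7·11 = 77 ≡ 8 (mod 23).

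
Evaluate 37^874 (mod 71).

Successive squares of 37 mod 71: 37^1≡37, 37^2≡20, 37^4≡45, 37^8≡37, 37^16≡20, 37^32≡45, 37^64≡37, 37^128≡20, 37^256≡45, 37^512≡37.
874 = 2 + 8 + 32 + 64 + 256 + 512, so 37^874 ≡ 20·37·45·37·45·37 ≡ 48 (mod 71).

48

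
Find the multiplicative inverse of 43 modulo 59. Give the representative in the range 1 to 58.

11

43·11 = 473 = 8·59 + 1, so 43⁻¹ ≡ 11 (mod 59).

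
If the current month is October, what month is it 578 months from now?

December

578 = 48·12 + 2, so 578 mod 12 = 2.
October + 2 months → December.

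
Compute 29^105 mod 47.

45

Successive squares of 29 mod 47: 29^1≡29, 29^2≡42, 29^4≡25, 29^8≡14, 29^16≡8, 29^32≡17, 29^64≡7.
105 = 1 + 8 + 32 + 64, so 29^105 ≡ 29·14·17·7 ≡ 45 (mod 47).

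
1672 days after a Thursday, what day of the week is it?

1672 mod 7 = 6 (since 238·7 = 1666).
Thursday + 6 days → Wednesday.

Wednesday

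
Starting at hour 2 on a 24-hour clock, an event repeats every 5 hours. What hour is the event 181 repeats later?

19

181·5 = 905.
905 mod 24 = 17 (since 37·24 = 888).
(2 + 17) mod 24 = 19.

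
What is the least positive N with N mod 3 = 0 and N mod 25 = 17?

42

x ≡ 0 (mod 3) gives x ∈ {0, 3, 6, 9, 12, 15, 18, 21, …}.
The first of these with x mod 25 = 17 is 42.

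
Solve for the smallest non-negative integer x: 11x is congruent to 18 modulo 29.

11⁻¹ ≡ 8 (mod 29) because 11·8 = 88 = 3·29 + 1.
Multiplying both sides by 8: x ≡ 8·18 = 144 ≡ 28 (mod 29).
Check: 11·28 = 308 = 10·29 + 18.

28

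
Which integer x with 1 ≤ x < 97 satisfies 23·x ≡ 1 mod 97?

23·38 = 874 = 9·97 + 1, so 23⁻¹ ≡ 38 (mod 97).

38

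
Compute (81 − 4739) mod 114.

16

4739 mod 114 = 65 (since 41·114 = 4674).
(81 − 65) mod 114 = 16.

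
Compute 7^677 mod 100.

7

Successive squares of 7 mod 100: 7^1≡7, 7^2≡49, 7^4≡1, 7^8≡1, 7^16≡1, 7^32≡1, 7^64≡1, 7^128≡1, 7^256≡1, 7^512≡1.
Since 677 = 1 + 4 + 32 + 128 + 512 in binary, 7^677 ≡ 7·1·1·1·1 ≡ 7 (mod 100).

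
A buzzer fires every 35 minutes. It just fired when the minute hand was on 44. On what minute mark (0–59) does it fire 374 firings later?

54

374·35 = 13090.
13090 mod 60 = 10 (since 218·60 = 13080).
(44 + 10) mod 60 = 54.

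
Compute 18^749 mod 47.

2

Square-and-reduce mod 47: 18^1≡18, 18^2≡42, 18^4≡25, 18^8≡14, 18^16≡8, 18^32≡17, 18^64≡7, 18^128≡2, 18^256≡4, 18^512≡16.
Since 749 = 1 + 4 + 8 + 32 + 64 + 128 + 512 in binary, 18^749 ≡ 18·25·14·17·7·2·16 ≡ 2 (mod 47).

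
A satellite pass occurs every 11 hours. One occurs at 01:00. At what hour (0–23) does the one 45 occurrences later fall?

45·11 = 495.
495 − 20·24 = 15, so 495 ≡ 15 (mod 24).
(1 + 15) mod 24 = 16.

16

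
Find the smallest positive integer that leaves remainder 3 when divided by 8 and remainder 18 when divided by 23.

179

x ≡ 3 (mod 8) gives x ∈ {3, 11, 19, 27, 35, 43, 51, 59, …}.
The first of these with x mod 23 = 18 is 179.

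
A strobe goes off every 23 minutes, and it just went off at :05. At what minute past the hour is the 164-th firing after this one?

57

164·23 = 3772.
3772 = 62·60 + 52, so 3772 mod 60 = 52.
(5 + 52) mod 60 = 57.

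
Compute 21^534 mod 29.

6

Square-and-reduce mod 29: 21^1≡21, 21^2≡6, 21^4≡7, 21^8≡20, 21^16≡23, 21^32≡7, 21^64≡20, 21^128≡23, 21^256≡7, 21^512≡20.
534 = 2 + 4 + 16 + 512, so 21^534 ≡ 6·7·23·20 ≡ 6 (mod 29).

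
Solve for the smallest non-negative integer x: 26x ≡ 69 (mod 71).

60

The inverse of 26 mod 71 is 41 (since 26·41 = 1066 ≡ 1).
So x ≡ 41·69 = 2829 ≡ 60 (mod 71).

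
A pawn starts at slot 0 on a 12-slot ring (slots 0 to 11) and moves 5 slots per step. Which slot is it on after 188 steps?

188·5 = 940.
Dividing 940 by 12 gives quotient 78 and remainder 4.
(0 + 4) mod 12 = 4.

4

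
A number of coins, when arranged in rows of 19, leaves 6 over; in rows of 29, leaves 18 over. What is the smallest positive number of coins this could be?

x ≡ 6 (mod 19) gives x ∈ {6, 25, 44, 63, 82, 101, 120, 139, …}.
The first of these with x mod 29 = 18 is 424.

424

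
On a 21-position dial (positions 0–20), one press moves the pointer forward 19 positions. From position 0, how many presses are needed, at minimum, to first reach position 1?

21 = 1·19 + 2
19 = 9·2 + 1
2 = 2·1 + 0
Back-substituting gives 19·10 ≡ 1 (mod 21).

10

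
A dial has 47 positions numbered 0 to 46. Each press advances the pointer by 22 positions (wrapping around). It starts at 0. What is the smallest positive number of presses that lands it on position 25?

46

The inverse of 22 mod 47 is 15 (since 22·15 = 330 ≡ 1).
So x ≡ 15·25 = 375 ≡ 46 (mod 47).
Check: 22·46 = 1012 = 21·47 + 25.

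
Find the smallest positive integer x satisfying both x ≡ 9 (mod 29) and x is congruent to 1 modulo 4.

x ≡ 1 (mod 4) gives x ∈ {1, 5, 9}.
The first of these with x mod 29 = 9 is 9.

9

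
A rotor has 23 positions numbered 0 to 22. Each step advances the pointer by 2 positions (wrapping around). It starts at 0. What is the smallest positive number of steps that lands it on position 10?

5

The inverse of 2 mod 23 is 12 (since 2·12 = 24 ≡ 1).
So x ≡ 12·10 = 120 ≡ 5 (mod 23).
Check: 2·5 = 10 = 0·23 + 10.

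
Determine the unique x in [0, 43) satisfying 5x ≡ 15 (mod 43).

The inverse of 5 mod 43 is 26 (since 5·26 = 130 ≡ 1).
Multiplying both sides by 26: x ≡ 26·15 = 390 ≡ 3 (mod 43).
Check: 5·3 = 15 = 0·43 + 15.

3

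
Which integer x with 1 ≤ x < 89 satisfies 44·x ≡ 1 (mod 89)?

44·87 = 3828 = 43·89 + 1, so 44⁻¹ ≡ 87 (mod 89).

87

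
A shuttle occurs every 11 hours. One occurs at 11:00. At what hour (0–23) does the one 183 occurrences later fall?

8

183·11 = 2013.
2013 − 83·24 = 21, so 2013 ≡ 21 (mod 24).
(11 + 21) mod 24 = 8.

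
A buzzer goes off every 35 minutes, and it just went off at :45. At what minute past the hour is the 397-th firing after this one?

397·35 = 13895.
13895 = 231·60 + 35, so 13895 mod 60 = 35.
(45 + 35) mod 60 = 20.

20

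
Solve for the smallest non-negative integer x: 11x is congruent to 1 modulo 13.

The inverse of 11 mod 13 is 6 (since 11·6 = 66 ≡ 1).
So x ≡ 6·1 = 6 ≡ 6 (mod 13).
Check: 11·6 = 66 = 5·13 + 1.

6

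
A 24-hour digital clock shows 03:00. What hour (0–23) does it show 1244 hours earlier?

Dividing 1244 by 24 gives quotient 51 and remainder 20.
(3 − 20) mod 24 = 7.

7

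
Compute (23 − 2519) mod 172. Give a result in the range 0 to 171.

84

2519 = 14·172 + 111, so 2519 mod 172 = 111.
(23 − 111) mod 172 = 84.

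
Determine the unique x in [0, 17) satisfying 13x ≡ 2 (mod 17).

8

13⁻¹ ≡ 4 (mod 17) because 13·4 = 52 = 3·17 + 1.
Multiplying both sides by 4: x ≡ 4·2 = 8 ≡ 8 (mod 17).
Check: 13·8 = 104 = 6·17 + 2.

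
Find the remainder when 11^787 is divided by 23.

14

Square-and-reduce mod 23: 11^1≡11, 11^2≡6, 11^4≡13, 11^8≡8, 11^16≡18, 11^32≡2, 11^64≡4, 11^128≡16, 11^256≡3, 11^512≡9.
787 = 1 + 2 + 16 + 256 + 512, so 11^787 ≡ 11·6·18·3·9 ≡ 14 (mod 23).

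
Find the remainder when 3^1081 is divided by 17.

Square-and-reduce mod 17: 3^1≡3, 3^2≡9, 3^4≡13, 3^8≡16, 3^16≡1, 3^32≡1, 3^64≡1, 3^128≡1, 3^256≡1, 3^512≡1, 3^1024≡1.
Since 1081 = 1 + 8 + 16 + 32 + 1024 in binary, 3^1081 ≡ 3·16·1·1·1 ≡ 14 (mod 17).

14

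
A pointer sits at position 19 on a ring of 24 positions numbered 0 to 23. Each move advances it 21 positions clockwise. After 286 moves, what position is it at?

286·21 = 6006.
Dividing 6006 by 24 gives quotient 250 and remainder 6.
(19 + 6) mod 24 = 1.

1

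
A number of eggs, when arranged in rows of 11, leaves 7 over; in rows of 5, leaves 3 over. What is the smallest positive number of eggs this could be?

18

x ≡ 3 (mod 5) gives x ∈ {3, 8, 13, 18}.
The first of these with x mod 11 = 7 is 18.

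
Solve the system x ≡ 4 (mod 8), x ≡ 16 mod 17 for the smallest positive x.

84

x ≡ 4 (mod 8) gives x ∈ {4, 12, 20, 28, 36, 44, 52, 60, …}.
The first of these with x mod 17 = 16 is 84.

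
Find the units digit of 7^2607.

3

Powers of 7 mod 10 repeat with period 4: 7, 9, 3, 1.
2607 leaves remainder 3 on division by 4, so 7^2607 ends in 3.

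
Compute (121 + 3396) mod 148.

3396 − 22·148 = 140, so 3396 ≡ 140 (mod 148).
(121 + 140) mod 148 = 113.

113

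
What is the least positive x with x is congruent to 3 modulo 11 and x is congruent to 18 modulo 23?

179

Since 23·1 ≡ 1 (mod 11), take x = 18 + 23·((3−18)·1 mod 11) = 18 + 23·7 = 179.
Check: 179 mod 11 = 3, 179 mod 23 = 18.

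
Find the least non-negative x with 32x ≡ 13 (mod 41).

35

The inverse of 32 mod 41 is 9 (since 32·9 = 288 ≡ 1).
So x ≡ 9·13 = 117 ≡ 35 (mod 41).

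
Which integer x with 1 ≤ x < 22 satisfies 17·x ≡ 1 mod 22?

13

17·13 = 221 = 10·22 + 1, so 17⁻¹ ≡ 13 (mod 22).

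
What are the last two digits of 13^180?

01

Square-and-reduce mod 100: 13^1≡13, 13^2≡69, 13^4≡61, 13^8≡21, 13^16≡41, 13^32≡81, 13^64≡61, 13^128≡21.
180 = 4 + 16 + 32 + 128, so 13^180 ≡ 61·41·81·21 ≡ 1 (mod 100).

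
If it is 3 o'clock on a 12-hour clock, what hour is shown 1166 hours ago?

1

1166 = 97·12 + 2, so 1166 mod 12 = 2.
3 − 2 → 1 on a 12-hour dial.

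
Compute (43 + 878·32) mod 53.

878·32 = 28096.
28096 = 530·53 + 6, so 28096 mod 53 = 6.
(43 + 6) mod 53 = 49.

49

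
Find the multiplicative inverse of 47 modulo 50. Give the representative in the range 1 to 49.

50 = 1·47 + 3
47 = 15·3 + 2
3 = 1·2 + 1
2 = 2·1 + 0
Back-substituting gives 47·33 ≡ 1 (mod 50).

33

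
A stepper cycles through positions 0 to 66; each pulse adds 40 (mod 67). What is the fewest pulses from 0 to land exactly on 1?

40·62 = 2480 = 37·67 + 1, so 40⁻¹ ≡ 62 (mod 67).

62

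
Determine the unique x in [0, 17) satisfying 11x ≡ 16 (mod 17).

3

11⁻¹ ≡ 14 (mod 17) because 11·14 = 154 = 9·17 + 1.
Multiplying both sides by 14: x ≡ 14·16 = 224 ≡ 3 (mod 17).
Check: 11·3 = 33 = 1·17 + 16.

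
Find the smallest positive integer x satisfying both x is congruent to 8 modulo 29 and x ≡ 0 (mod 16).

Since 16·20 ≡ 1 (mod 29), take x = 0 + 16·((8−0)·20 mod 29) = 0 + 16·15 = 240.
Check: 240 mod 29 = 8, 240 mod 16 = 0.

240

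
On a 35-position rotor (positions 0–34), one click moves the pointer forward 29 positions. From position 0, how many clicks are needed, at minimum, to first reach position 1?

29

29·29 = 841 = 24·35 + 1, so 29⁻¹ ≡ 29 (mod 35).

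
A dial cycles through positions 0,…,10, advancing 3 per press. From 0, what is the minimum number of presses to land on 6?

3⁻¹ ≡ 4 (mod 11) because 3·4 = 12 = 1·11 + 1.
Multiplying both sides by 4: x ≡ 4·6 = 24 ≡ 2 (mod 11).
Check: 3·2 = 6 = 0·11 + 6.

2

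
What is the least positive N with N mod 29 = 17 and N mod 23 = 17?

x ≡ 17 (mod 23) gives x ∈ {17}.
The first of these with x mod 29 = 17 is 17.

17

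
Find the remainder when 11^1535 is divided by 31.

6

Square-and-reduce mod 31: 11^1≡11, 11^2≡28, 11^4≡9, 11^8≡19, 11^16≡20, 11^32≡28, 11^64≡9, 11^128≡19, 11^256≡20, 11^512≡28, 11^1024≡9.
Since 1535 = 1 + 2 + 4 + 8 + 16 + 32 + 64 + 128 + 256 + 1024 in binary, 11^1535 ≡ 11·28·9·19·20·28·9·19·20·9 ≡ 6 (mod 31).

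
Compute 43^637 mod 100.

Successive squares of 43 mod 100: 43^1≡43, 43^2≡49, 43^4≡1, 43^8≡1, 43^16≡1, 43^32≡1, 43^64≡1, 43^128≡1, 43^256≡1, 43^512≡1.
637 = 1 + 4 + 8 + 16 + 32 + 64 + 512, so 43^637 ≡ 43·1·1·1·1·1·1 ≡ 43 (mod 100).

43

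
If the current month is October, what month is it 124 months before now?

124 − 10·12 = 4, so 124 ≡ 4 (mod 12).
October − 4 months → June.

June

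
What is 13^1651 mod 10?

Powers of 3 mod 10 repeat with period 4: 3, 9, 7, 1.
1651 leaves remainder 3 on division by 4, so 13^1651 ends in 7.

7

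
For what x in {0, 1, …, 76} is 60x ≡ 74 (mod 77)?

50

60⁻¹ ≡ 9 (mod 77) because 60·9 = 540 = 7·77 + 1.
Multiplying both sides by 9: x ≡ 9·74 = 666 ≡ 50 (mod 77).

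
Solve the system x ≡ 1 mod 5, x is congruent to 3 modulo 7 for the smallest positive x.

31

x ≡ 1 (mod 5) gives x ∈ {1, 6, 11, 16, 21, 26, 31}.
The first of these with x mod 7 = 3 is 31.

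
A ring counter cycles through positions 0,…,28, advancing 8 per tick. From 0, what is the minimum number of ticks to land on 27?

7

The inverse of 8 mod 29 is 11 (since 8·11 = 88 ≡ 1).
So x ≡ 11·27 = 297 ≡ 7 (mod 29).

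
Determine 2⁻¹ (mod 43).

2·22 = 44 = 1·43 + 1, so 2⁻¹ ≡ 22 (mod 43).

22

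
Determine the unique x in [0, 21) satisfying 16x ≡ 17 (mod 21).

The inverse of 16 mod 21 is 4 (since 16·4 = 64 ≡ 1).
So x ≡ 4·17 = 68 ≡ 5 (mod 21).
Check: 16·5 = 80 = 3·21 + 17.

5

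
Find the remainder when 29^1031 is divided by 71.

Square-and-reduce mod 71: 29^1≡29, 29^2≡60, 29^4≡50, 29^8≡15, 29^16≡12, 29^32≡2, 29^64≡4, 29^128≡16, 29^256≡43, 29^512≡3, 29^1024≡9.
1031 = 1 + 2 + 4 + 1024, so 29^1031 ≡ 29·60·50·9 ≡ 12 (mod 71).

12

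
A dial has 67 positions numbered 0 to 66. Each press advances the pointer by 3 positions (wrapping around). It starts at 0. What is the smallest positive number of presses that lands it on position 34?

The inverse of 3 mod 67 is 45 (since 3·45 = 135 ≡ 1).
So x ≡ 45·34 = 1530 ≡ 56 (mod 67).
Check: 3·56 = 168 = 2·67 + 34.

56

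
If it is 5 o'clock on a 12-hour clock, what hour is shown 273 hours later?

Dividing 273 by 12 gives quotient 22 and remainder 9.
5 + 9 → 2 on a 12-hour dial.

2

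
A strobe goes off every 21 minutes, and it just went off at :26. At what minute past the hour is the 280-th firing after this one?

26

280·21 = 5880.
Dividing 5880 by 60 gives quotient 98 and remainder 0.
(26 + 0) mod 60 = 26.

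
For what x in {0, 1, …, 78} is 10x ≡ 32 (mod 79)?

10⁻¹ ≡ 8 (mod 79) because 10·8 = 80 = 1·79 + 1.
Multiplying both sides by 8: x ≡ 8·32 = 256 ≡ 19 (mod 79).

19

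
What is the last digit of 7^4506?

Last digits of 7^n: 7, 9, 3, 1 (period 4).
4506 mod 4 = 2, so the last digit matches 7^2 = 9.

9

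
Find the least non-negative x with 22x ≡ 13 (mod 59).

14

22⁻¹ ≡ 51 (mod 59) because 22·51 = 1122 = 19·59 + 1.
Multiplying both sides by 51: x ≡ 51·13 = 663 ≡ 14 (mod 59).
Check: 22·14 = 308 = 5·59 + 13.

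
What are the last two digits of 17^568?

By repeated squaring mod 100: 17^1≡17, 17^2≡89, 17^4≡21, 17^8≡41, 17^16≡81, 17^32≡61, 17^64≡21, 17^128≡41, 17^256≡81, 17^512≡61.
568 = 8 + 16 + 32 + 512, so 17^568 ≡ 41·81·61·61 ≡ 41 (mod 100).

41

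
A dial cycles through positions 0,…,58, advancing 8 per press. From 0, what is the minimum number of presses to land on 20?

32

8⁻¹ ≡ 37 (mod 59) because 8·37 = 296 = 5·59 + 1.
So x ≡ 37·20 = 740 ≡ 32 (mod 59).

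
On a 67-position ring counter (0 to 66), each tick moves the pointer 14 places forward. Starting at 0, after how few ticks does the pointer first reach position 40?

22

The inverse of 14 mod 67 is 24 (since 14·24 = 336 ≡ 1).
So x ≡ 24·40 = 960 ≡ 22 (mod 67).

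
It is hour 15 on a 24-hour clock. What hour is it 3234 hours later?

3234 − 134·24 = 18, so 3234 ≡ 18 (mod 24).
(15 + 18) mod 24 = 9.

9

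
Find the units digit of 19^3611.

Last digits of 9^n: 9, 1 (period 2).
3611 leaves remainder 1 on division by 2, so 19^3611 ends in 9.

9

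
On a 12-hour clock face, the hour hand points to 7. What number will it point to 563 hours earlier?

8

563 = 46·12 + 11, so 563 mod 12 = 11.
7 − 11 → 8 on a 12-hour dial.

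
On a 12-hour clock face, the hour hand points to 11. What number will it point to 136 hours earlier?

136 mod 12 = 4 (since 11·12 = 132).
11 − 4 → 7 on a 12-hour dial.

7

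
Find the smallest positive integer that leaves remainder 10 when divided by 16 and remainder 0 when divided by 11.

154

Since 11·3 ≡ 1 (mod 16), take x = 0 + 11·((10−0)·3 mod 16) = 0 + 11·14 = 154.
Check: 154 mod 16 = 10, 154 mod 11 = 0.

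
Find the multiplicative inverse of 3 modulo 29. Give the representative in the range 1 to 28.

29 = 9·3 + 2
3 = 1·2 + 1
2 = 2·1 + 0
Back-substituting gives 3·10 ≡ 1 (mod 29).

10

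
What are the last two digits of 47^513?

By repeated squaring mod 100: 47^1≡47, 47^2≡9, 47^4≡81, 47^8≡61, 47^16≡21, 47^32≡41, 47^64≡81, 47^128≡61, 47^256≡21, 47^512≡41.
513 = 1 + 512, so 47^513 ≡ 47·41 ≡ 27 (mod 100).

27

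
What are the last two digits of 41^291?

Square-and-reduce mod 100: 41^1≡41, 41^2≡81, 41^4≡61, 41^8≡21, 41^16≡41, 41^32≡81, 41^64≡61, 41^128≡21, 41^256≡41.
Since 291 = 1 + 2 + 32 + 256 in binary, 41^291 ≡ 41·81·81·41 ≡ 41 (mod 100).

41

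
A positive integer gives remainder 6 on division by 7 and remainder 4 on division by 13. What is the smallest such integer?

69

x ≡ 6 (mod 7) gives x ∈ {6, 13, 20, 27, 34, 41, 48, 55, …}.
The first of these with x mod 13 = 4 is 69.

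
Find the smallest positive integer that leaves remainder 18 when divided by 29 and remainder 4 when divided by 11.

279

x ≡ 4 (mod 11) gives x ∈ {4, 15, 26, 37, 48, 59, 70, 81, …}.
The first of these with x mod 29 = 18 is 279.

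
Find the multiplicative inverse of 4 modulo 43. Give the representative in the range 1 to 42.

4·11 = 44 = 1·43 + 1, so 4⁻¹ ≡ 11 (mod 43).

11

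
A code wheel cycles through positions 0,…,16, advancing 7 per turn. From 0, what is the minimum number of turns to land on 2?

7⁻¹ ≡ 5 (mod 17) because 7·5 = 35 = 2·17 + 1.
Multiplying both sides by 5: x ≡ 5·2 = 10 ≡ 10 (mod 17).

10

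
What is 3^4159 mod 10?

7

Powers of 3 mod 10 repeat with period 4: 3, 9, 7, 1.
4159 leaves remainder 3 on division by 4, so 3^4159 ends in 7.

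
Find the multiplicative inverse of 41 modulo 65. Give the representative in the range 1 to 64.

65 = 1·41 + 24
41 = 1·24 + 17
24 = 1·17 + 7
17 = 2·7 + 3
7 = 2·3 + 1
3 = 3·1 + 0
Back-substituting gives 41·46 ≡ 1 (mod 65).

46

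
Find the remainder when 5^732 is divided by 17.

4

By repeated squaring mod 17: 5^1≡5, 5^2≡8, 5^4≡13, 5^8≡16, 5^16≡1, 5^32≡1, 5^64≡1, 5^128≡1, 5^256≡1, 5^512≡1.
Since 732 = 4 + 8 + 16 + 64 + 128 + 512 in binary, 5^732 ≡ 13·16·1·1·1·1 ≡ 4 (mod 17).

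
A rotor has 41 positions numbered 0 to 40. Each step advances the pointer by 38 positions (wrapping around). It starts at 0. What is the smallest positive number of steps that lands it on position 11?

The inverse of 38 mod 41 is 27 (since 38·27 = 1026 ≡ 1).
So x ≡ 27·11 = 297 ≡ 10 (mod 41).

10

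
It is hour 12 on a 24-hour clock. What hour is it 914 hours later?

14

914 mod 24 = 2 (since 38·24 = 912).
(12 + 2) mod 24 = 14.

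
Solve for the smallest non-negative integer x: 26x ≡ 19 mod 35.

29

26⁻¹ ≡ 31 (mod 35) because 26·31 = 806 = 23·35 + 1.
Multiplying both sides by 31: x ≡ 31·19 = 589 ≡ 29 (mod 35).
Check: 26·29 = 754 = 21·35 + 19.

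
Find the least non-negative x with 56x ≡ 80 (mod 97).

43

The inverse of 56 mod 97 is 26 (since 56·26 = 1456 ≡ 1).
So x ≡ 26·80 = 2080 ≡ 43 (mod 97).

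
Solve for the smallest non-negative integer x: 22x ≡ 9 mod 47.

The inverse of 22 mod 47 is 15 (since 22·15 = 330 ≡ 1).
Multiplying both sides by 15: x ≡ 15·9 = 135 ≡ 41 (mod 47).
Check: 22·41 = 902 = 19·47 + 9.

41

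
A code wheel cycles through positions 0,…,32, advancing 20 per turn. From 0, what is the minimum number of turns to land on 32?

The inverse of 20 mod 33 is 5 (since 20·5 = 100 ≡ 1).
Multiplying both sides by 5: x ≡ 5·32 = 160 ≡ 28 (mod 33).
Check: 20·28 = 560 = 16·33 + 32.

28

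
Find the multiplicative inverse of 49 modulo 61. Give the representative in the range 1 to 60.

5

61 = 1·49 + 12
49 = 4·12 + 1
12 = 12·1 + 0
Back-substituting gives 49·5 ≡ 1 (mod 61).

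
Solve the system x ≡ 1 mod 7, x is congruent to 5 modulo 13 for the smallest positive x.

57

x ≡ 1 (mod 7) gives x ∈ {1, 8, 15, 22, 29, 36, 43, 50, …}.
The first of these with x mod 13 = 5 is 57.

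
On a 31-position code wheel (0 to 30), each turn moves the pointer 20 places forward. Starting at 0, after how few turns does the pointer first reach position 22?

20⁻¹ ≡ 14 (mod 31) because 20·14 = 280 = 9·31 + 1.
So x ≡ 14·22 = 308 ≡ 29 (mod 31).
Check: 20·29 = 580 = 18·31 + 22.

29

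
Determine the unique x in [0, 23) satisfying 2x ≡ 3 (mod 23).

The inverse of 2 mod 23 is 12 (since 2·12 = 24 ≡ 1).
Multiplying both sides by 12: x ≡ 12·3 = 36 ≡ 13 (mod 23).

13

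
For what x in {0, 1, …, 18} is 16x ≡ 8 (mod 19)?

16⁻¹ ≡ 6 (mod 19) because 16·6 = 96 = 5·19 + 1.
Multiplying both sides by 6: x ≡ 6·8 = 48 ≡ 10 (mod 19).

10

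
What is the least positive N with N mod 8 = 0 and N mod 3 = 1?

16

x ≡ 1 (mod 3) gives x ∈ {1, 4, 7, 10, 13, 16}.
The first of these with x mod 8 = 0 is 16.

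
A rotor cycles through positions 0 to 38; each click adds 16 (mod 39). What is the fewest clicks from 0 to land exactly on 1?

16·22 = 352 = 9·39 + 1, so 16⁻¹ ≡ 22 (mod 39).

22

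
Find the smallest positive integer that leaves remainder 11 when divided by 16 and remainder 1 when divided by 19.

267

Since 19·11 ≡ 1 (mod 16), take x = 1 + 19·((11−1)·11 mod 16) = 1 + 19·14 = 267.
Check: 267 mod 16 = 11, 267 mod 19 = 1.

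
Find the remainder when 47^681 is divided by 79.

Successive squares of 47 mod 79: 47^1≡47, 47^2≡76, 47^4≡9, 47^8≡2, 47^16≡4, 47^32≡16, 47^64≡19, 47^128≡45, 47^256≡50, 47^512≡51.
Since 681 = 1 + 8 + 32 + 128 + 512 in binary, 47^681 ≡ 47·2·16·45·51 ≡ 12 (mod 79).

12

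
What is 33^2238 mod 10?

9

The units digit of 33^n cycles with period 4: 3, 9, 7, 1, …
2238 mod 4 = 2, so the last digit matches 3^2 = 9.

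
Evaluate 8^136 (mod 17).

By repeated squaring mod 17: 8^1≡8, 8^2≡13, 8^4≡16, 8^8≡1, 8^16≡1, 8^32≡1, 8^64≡1, 8^128≡1.
136 = 8 + 128, so 8^136 ≡ 1·1 ≡ 1 (mod 17).

1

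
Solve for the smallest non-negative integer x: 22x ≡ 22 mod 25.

1

The inverse of 22 mod 25 is 8 (since 22·8 = 176 ≡ 1).
Multiplying both sides by 8: x ≡ 8·22 = 176 ≡ 1 (mod 25).
Check: 22·1 = 22 = 0·25 + 22.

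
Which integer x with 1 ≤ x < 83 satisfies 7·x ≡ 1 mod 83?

7·12 = 84 = 1·83 + 1, so 7⁻¹ ≡ 12 (mod 83).

12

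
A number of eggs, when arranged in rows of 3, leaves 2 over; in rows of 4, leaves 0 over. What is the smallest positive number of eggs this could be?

8

x ≡ 2 (mod 3) gives x ∈ {2, 5, 8}.
The first of these with x mod 4 = 0 is 8.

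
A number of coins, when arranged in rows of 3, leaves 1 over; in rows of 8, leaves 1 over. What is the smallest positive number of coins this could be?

1

x ≡ 1 (mod 3) gives x ∈ {1}.
The first of these with x mod 8 = 1 is 1.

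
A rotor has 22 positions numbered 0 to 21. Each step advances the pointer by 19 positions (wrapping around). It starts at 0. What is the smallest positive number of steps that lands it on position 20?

8

The inverse of 19 mod 22 is 7 (since 19·7 = 133 ≡ 1).
So x ≡ 7·20 = 140 ≡ 8 (mod 22).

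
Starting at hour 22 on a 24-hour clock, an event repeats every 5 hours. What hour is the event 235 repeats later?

21

235·5 = 1175.
Dividing 1175 by 24 gives quotient 48 and remainder 23.
(22 + 23) mod 24 = 21.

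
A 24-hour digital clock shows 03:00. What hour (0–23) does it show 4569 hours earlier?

18

4569 − 190·24 = 9, so 4569 ≡ 9 (mod 24).
(3 − 9) mod 24 = 18.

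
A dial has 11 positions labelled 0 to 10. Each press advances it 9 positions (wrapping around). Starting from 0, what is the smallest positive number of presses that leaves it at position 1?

5

9·5 = 45 = 4·11 + 1, so 9⁻¹ ≡ 5 (mod 11).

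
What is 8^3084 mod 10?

6

Last digits of 8^n: 8, 4, 2, 6 (period 4).
3084 mod 4 = 0, so the last digit matches 8^4 = 6.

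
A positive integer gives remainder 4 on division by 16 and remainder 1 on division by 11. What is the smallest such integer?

x ≡ 1 (mod 11) gives x ∈ {1, 12, 23, 34, 45, 56, 67, 78, …}.
The first of these with x mod 16 = 4 is 100.

100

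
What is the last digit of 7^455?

Powers of 7 mod 10 repeat with period 4: 7, 9, 3, 1.
455 leaves remainder 3 on division by 4, so 7^455 ends in 3.

3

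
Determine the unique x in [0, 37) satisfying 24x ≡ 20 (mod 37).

7

The inverse of 24 mod 37 is 17 (since 24·17 = 408 ≡ 1).
Multiplying both sides by 17: x ≡ 17·20 = 340 ≡ 7 (mod 37).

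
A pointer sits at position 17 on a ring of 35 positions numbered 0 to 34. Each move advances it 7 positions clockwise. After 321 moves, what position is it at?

321·7 = 2247.
2247 = 64·35 + 7, so 2247 mod 35 = 7.
(17 + 7) mod 35 = 24.

24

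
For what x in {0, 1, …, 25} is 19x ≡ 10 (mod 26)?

19⁻¹ ≡ 11 (mod 26) because 19·11 = 209 = 8·26 + 1.
Multiplying both sides by 11: x ≡ 11·10 = 110 ≡ 6 (mod 26).

6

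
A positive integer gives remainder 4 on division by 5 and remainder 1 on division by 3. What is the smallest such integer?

x ≡ 1 (mod 3) gives x ∈ {1, 4}.
The first of these with x mod 5 = 4 is 4.

4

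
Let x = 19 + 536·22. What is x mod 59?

536·22 = 11792.
11792 = 199·59 + 51, so 11792 mod 59 = 51.
(19 + 51) mod 59 = 11.

11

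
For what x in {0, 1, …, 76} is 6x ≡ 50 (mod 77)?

34

The inverse of 6 mod 77 is 13 (since 6·13 = 78 ≡ 1).
So x ≡ 13·50 = 650 ≡ 34 (mod 77).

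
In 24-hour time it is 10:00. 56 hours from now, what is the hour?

56 mod 24 = 8 (since 2·24 = 48).
(10 + 8) mod 24 = 18.

18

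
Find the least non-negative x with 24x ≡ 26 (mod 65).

24⁻¹ ≡ 19 (mod 65) because 24·19 = 456 = 7·65 + 1.
So x ≡ 19·26 = 494 ≡ 39 (mod 65).

39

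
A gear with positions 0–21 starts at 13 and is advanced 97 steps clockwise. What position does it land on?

97 = 4·22 + 9, so 97 mod 22 = 9.
(13 + 9) mod 22 = 0.

0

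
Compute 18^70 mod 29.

By repeated squaring mod 29: 18^1≡18, 18^2≡5, 18^4≡25, 18^8≡16, 18^16≡24, 18^32≡25, 18^64≡16.
70 = 2 + 4 + 64, so 18^70 ≡ 5·25·16 ≡ 28 (mod 29).

28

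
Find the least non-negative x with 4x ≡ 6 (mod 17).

4⁻¹ ≡ 13 (mod 17) because 4·13 = 52 = 3·17 + 1.
So x ≡ 13·6 = 78 ≡ 10 (mod 17).

10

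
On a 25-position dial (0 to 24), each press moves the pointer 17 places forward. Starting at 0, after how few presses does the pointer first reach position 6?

17⁻¹ ≡ 3 (mod 25) because 17·3 = 51 = 2·25 + 1.
Multiplying both sides by 3: x ≡ 3·6 = 18 ≡ 18 (mod 25).
Check: 17·18 = 306 = 12·25 + 6.

18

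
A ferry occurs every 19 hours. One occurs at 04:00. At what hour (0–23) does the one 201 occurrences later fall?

7

201·19 = 3819.
3819 mod 24 = 3 (since 159·24 = 3816).
(4 + 3) mod 24 = 7.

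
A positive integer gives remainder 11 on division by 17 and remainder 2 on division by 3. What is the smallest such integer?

11

Since 3·6 ≡ 1 (mod 17), take x = 2 + 3·((11−2)·6 mod 17) = 2 + 3·3 = 11.
Check: 11 mod 17 = 11, 11 mod 3 = 2.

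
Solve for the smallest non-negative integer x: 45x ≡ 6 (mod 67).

45⁻¹ ≡ 3 (mod 67) because 45·3 = 135 = 2·67 + 1.
Multiplying both sides by 3: x ≡ 3·6 = 18 ≡ 18 (mod 67).

18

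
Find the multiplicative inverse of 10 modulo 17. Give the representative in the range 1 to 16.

17 = 1·10 + 7
10 = 1·7 + 3
7 = 2·3 + 1
3 = 3·1 + 0
Back-substituting gives 10·12 ≡ 1 (mod 17).

12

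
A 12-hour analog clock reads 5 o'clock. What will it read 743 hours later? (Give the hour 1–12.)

743 − 61·12 = 11, so 743 ≡ 11 (mod 12).
5 + 11 → 4 on a 12-hour dial.

4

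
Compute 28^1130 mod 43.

40

Square-and-reduce mod 43: 28^1≡28, 28^2≡10, 28^4≡14, 28^8≡24, 28^16≡17, 28^32≡31, 28^64≡15, 28^128≡10, 28^256≡14, 28^512≡24, 28^1024≡17.
Since 1130 = 2 + 8 + 32 + 64 + 1024 in binary, 28^1130 ≡ 10·24·31·15·17 ≡ 40 (mod 43).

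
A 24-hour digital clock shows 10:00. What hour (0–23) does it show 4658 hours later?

4658 = 194·24 + 2, so 4658 mod 24 = 2.
(10 + 2) mod 24 = 12.

12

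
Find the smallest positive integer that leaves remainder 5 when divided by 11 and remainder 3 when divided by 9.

93

x ≡ 3 (mod 9) gives x ∈ {3, 12, 21, 30, 39, 48, 57, 66, …}.
The first of these with x mod 11 = 5 is 93.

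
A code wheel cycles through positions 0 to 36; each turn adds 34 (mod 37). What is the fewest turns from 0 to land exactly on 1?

12

37 = 1·34 + 3
34 = 11·3 + 1
3 = 3·1 + 0
Back-substituting gives 34·12 ≡ 1 (mod 37).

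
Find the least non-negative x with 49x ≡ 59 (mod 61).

51

The inverse of 49 mod 61 is 5 (since 49·5 = 245 ≡ 1).
Multiplying both sides by 5: x ≡ 5·59 = 295 ≡ 51 (mod 61).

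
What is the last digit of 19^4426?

1

Powers of 9 mod 10 repeat with period 2: 9, 1.
4426 mod 2 = 0, so the last digit matches 9^2 = 1.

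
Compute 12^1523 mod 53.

Square-and-reduce mod 53: 12^1≡12, 12^2≡38, 12^4≡13, 12^8≡10, 12^16≡47, 12^32≡36, 12^64≡24, 12^128≡46, 12^256≡49, 12^512≡16, 12^1024≡44.
1523 = 1 + 2 + 16 + 32 + 64 + 128 + 256 + 1024, so 12^1523 ≡ 12·38·47·36·24·46·49·44 ≡ 26 (mod 53).

26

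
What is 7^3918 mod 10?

9

The units digit of 7^n cycles with period 4: 7, 9, 3, 1, …
3918 leaves remainder 2 on division by 4, so 7^3918 ends in 9.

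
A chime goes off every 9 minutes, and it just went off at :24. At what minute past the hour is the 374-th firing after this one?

30

374·9 = 3366.
Dividing 3366 by 60 gives quotient 56 and remainder 6.
(24 + 6) mod 60 = 30.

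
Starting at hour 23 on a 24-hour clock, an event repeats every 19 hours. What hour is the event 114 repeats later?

114·19 = 2166.
Dividing 2166 by 24 gives quotient 90 and remainder 6.
(23 + 6) mod 24 = 5.

5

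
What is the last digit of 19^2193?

9

Powers of 9 mod 10 repeat with period 2: 9, 1.
2193 leaves remainder 1 on division by 2, so 19^2193 ends in 9.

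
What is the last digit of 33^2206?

Powers of 3 mod 10 repeat with period 4: 3, 9, 7, 1.
2206 leaves remainder 2 on division by 4, so 33^2206 ends in 9.

9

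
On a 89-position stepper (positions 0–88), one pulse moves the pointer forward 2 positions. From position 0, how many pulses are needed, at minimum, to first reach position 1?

45

89 = 44·2 + 1
2 = 2·1 + 0
Back-substituting gives 2·45 ≡ 1 (mod 89).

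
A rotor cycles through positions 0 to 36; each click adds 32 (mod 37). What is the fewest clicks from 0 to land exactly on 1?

22

32·22 = 704 = 19·37 + 1, so 32⁻¹ ≡ 22 (mod 37).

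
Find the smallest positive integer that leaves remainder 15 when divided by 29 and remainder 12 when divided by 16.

44

Since 16·20 ≡ 1 (mod 29), take x = 12 + 16·((15−12)·20 mod 29) = 12 + 16·2 = 44.
Check: 44 mod 29 = 15, 44 mod 16 = 12.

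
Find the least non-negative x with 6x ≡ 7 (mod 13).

The inverse of 6 mod 13 is 11 (since 6·11 = 66 ≡ 1).
Multiplying both sides by 11: x ≡ 11·7 = 77 ≡ 12 (mod 13).

12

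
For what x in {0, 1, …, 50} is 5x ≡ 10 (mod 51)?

2

5⁻¹ ≡ 41 (mod 51) because 5·41 = 205 = 4·51 + 1.
Multiplying both sides by 41: x ≡ 41·10 = 410 ≡ 2 (mod 51).
Check: 5·2 = 10 = 0·51 + 10.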